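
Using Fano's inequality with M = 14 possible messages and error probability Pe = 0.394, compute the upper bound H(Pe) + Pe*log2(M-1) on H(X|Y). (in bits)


H(Pe) = -Pe*log2(Pe) - (1-Pe)*log2(1-Pe) = -0.394*log2(0.394) - 0.606*log2(0.606) = 0.529431 + 0.437902 = 0.9673. Pe*log2(M-1) = 0.394*log2(13) = 1.457973. Bound = H(Pe) + Pe*log2(M-1) = 0.529431 + 0.437902 + 1.457973 = 2.4253

2.4253 bits


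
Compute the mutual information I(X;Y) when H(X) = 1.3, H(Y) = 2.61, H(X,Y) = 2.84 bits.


I(X;Y) = H(X) + H(Y) - H(X,Y) = 1.3 + 2.61 - 2.84 = 1.07

1.07 bits


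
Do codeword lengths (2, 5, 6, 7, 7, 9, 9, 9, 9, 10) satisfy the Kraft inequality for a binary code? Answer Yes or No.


Kraft sum = sum(2^(-l_i)) = 0.3213, need <= 1. Result: satisfied (a binary prefix-free code with these lengths exists)

Yes


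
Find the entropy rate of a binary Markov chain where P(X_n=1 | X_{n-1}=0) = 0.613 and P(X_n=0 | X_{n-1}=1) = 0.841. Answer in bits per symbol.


Stationary distribution: pi_0 = p10/(p01+p10) = 0.5784, pi_1 = 0.4216. Entropy rate H' = pi_0*H(p01) + pi_1*H(p10) = 0.5784*0.9628 + 0.4216*0.6319 = 0.8233

0.8233 bits/symbol


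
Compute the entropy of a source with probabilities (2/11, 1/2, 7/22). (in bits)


H = -sum(p_i * log2(p_i)). Terms: -(2/11)*log2(2/11) = 0.447169; -(1/2)*log2(1/2) = 0.500000; -(7/22)*log2(7/22) = 0.525661. H = 0.447169 + 0.500000 + 0.525661 = 1.4728

1.4728 bits


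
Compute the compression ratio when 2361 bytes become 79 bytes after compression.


Ratio = original / compressed = 2361 / 79 = 29.8861

29.8861


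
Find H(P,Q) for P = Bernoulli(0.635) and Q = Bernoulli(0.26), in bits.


H(P,Q) = -p*log2(q) - (1-p)*log2(1-q). -0.635*log2(0.26) = 1.234069; -0.365*log2(0.74) = 0.158557. H(P,Q) = 1.234069 + 0.158557 = 1.3926

1.3926 bits


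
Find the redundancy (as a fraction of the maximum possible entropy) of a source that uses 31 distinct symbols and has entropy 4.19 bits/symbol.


H_max = log2(K) = log2(31) = 4.9542 bits/symbol. Redundancy = 1 - H/H_max = 1 - 4.19/4.9542 = 1 - 0.8457 = 0.1543

0.1543


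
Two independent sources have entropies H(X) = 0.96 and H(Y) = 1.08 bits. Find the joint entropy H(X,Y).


For independent variables, H(X,Y) = H(X) + H(Y) = 0.96 + 1.08 = 2.04

2.04 bits


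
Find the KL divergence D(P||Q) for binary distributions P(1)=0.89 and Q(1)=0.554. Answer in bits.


KL = p*log2(p/q) + (1-p)*log2((1-p)/(1-q)) = 0.89*log2(0.89/0.554) + 0.11*log2(0.11/0.446) = 0.3865

0.3865 bits


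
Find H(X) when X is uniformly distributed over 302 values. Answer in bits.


H = log2(n) = log2(302) = 8.2384

8.2384 bits


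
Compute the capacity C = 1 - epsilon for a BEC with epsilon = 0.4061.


C = 1 - epsilon = 1 - 0.4061 = 0.5939

0.5939 bits


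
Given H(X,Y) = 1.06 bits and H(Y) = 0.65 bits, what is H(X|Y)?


H(X|Y) = H(X,Y) - H(Y) = 1.06 - 0.65 = 0.41

0.41 bits


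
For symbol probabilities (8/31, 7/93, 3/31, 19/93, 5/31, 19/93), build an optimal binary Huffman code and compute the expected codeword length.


Huffman construction (repeatedly merge the two least-probable nodes; each merge adds 1 bit to every symbol beneath it): 7/93 + 3/31 = 16/93; 5/31 + 16/93 = 1/3; 19/93 + 19/93 = 38/93; 8/31 + 1/3 = 55/93; 38/93 + 55/93 = 1. Resulting codeword lengths (in the order the probabilities were given): (2, 4, 4, 2, 3, 2). L_avg = sum(p_i * l_i) = 8/31*2 + 7/93*4 + 3/31*4 + 19/93*2 + 5/31*3 + 19/93*2 = 233/93 = 2.5054

2.5054 bits


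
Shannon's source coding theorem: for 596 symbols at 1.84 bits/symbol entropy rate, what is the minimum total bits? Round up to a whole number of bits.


Minimum bits >= n * H = 596 * 1.84 = 1096.64, rounded up to a whole number of bits = 1097

1097 bits


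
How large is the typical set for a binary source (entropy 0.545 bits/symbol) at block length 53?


log2|A_typical| = nH = 53 * 0.545 = 28.885, so |A_typical| ~ 2^28.885 = 4.957e+08

4.957e+08


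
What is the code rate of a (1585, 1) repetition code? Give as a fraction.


Rate = k/n = 1/1585

1/1585


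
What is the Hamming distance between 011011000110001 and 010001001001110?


Count differing positions: . . ^ . ^ . . . ^ ^ ^ ^ ^ ^ ^ = 9 differences

9


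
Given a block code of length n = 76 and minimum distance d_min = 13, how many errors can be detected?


Detection capability = d_min - 1 = 13 - 1 = 12

12 errors


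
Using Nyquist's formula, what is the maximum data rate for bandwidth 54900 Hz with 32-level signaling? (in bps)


Rate = 2 * B * log2(M) = 2 * 54900 * 5.0 = 549000.0

549000.0 bps


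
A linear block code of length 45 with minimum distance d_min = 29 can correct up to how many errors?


Correction capability = floor((d-1)/2) = floor((29-1)/2) = 14

14 errors


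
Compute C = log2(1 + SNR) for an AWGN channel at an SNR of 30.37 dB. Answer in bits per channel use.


SNR_linear = 10^(30.37/10) = 1088.9301; C = log2(1 + SNR_linear) = log2(1 + 1088.9301) = 10.09

10.09 bits/channel use


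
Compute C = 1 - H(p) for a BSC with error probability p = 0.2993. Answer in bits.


H(p) = -p*log2(p) - (1-p)*log2(1-p) = -0.2993*log2(0.2993) - 0.7007*log2(0.7007) = 0.520883 + 0.359551 = 0.8804. C = 1 - H(p) = 1 - 0.8804 = 0.1196

0.1196 bits


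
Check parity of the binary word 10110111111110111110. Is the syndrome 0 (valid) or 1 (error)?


Syndrome = XOR of all bits = 1 XOR 0 XOR 1 XOR 1 XOR 0 XOR 1 XOR 1 XOR 1 XOR 1 XOR 1 XOR 1 XOR 1 XOR 1 XOR 0 XOR 1 XOR 1 XOR 1 XOR 1 XOR 1 XOR 0 = 0

0


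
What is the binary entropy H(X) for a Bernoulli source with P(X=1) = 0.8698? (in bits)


H = -p*log2(p) - (1-p)*log2(1-p). -0.8698*log2(0.8698) = 0.175042; -0.1302*log2(0.1302) = 0.382944. H = 0.175042 + 0.382944 = 0.558

0.558 bits


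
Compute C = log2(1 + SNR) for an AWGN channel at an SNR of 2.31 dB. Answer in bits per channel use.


SNR_linear = 10^(2.31/10) = 1.7022; C = log2(1 + SNR_linear) = log2(1 + 1.7022) = 1.4341

1.4341 bits/channel use


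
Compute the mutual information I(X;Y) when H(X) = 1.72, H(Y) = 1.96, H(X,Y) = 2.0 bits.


I(X;Y) = H(X) + H(Y) - H(X,Y) = 1.72 + 1.96 - 2.0 = 1.68

1.68 bits


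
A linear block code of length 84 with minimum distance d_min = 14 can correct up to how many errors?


Correction capability = floor((d-1)/2) = floor((14-1)/2) = 6

6 errors


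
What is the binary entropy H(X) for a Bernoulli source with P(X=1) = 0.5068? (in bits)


H = -p*log2(p) - (1-p)*log2(1-p). -0.5068*log2(0.5068) = 0.496923; -0.4932*log2(0.4932) = 0.502943. H = 0.496923 + 0.502943 = 0.9999

0.9999 bits


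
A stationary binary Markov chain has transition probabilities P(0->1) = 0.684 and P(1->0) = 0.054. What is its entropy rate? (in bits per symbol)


Stationary distribution: pi_0 = p10/(p01+p10) = 0.0732, pi_1 = 0.9268. Entropy rate H' = pi_0*H(p01) + pi_1*H(p10) = 0.0732*0.9 + 0.9268*0.3032 = 0.3468

0.3468 bits/symbol


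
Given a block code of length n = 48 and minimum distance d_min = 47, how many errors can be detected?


Detection capability = d_min - 1 = 47 - 1 = 46

46 errors


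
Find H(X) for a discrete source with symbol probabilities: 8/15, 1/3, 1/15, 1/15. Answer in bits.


H = -sum(p_i * log2(p_i)). Terms: -(8/15)*log2(8/15) = 0.483675; -(1/3)*log2(1/3) = 0.528321; -(1/15)*log2(1/15) = 0.260459; -(1/15)*log2(1/15) = 0.260459. H = 0.483675 + 0.528321 + 0.260459 + 0.260459 = 1.5329

1.5329 bits


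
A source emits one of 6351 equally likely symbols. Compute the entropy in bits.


H = log2(n) = log2(6351) = 12.6328

12.6328 bits


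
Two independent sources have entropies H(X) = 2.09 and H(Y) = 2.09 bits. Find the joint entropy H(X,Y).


For independent variables, H(X,Y) = H(X) + H(Y) = 2.09 + 2.09 = 4.18

4.18 bits


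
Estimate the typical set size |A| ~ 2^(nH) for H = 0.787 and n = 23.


log2|A_typical| = nH = 23 * 0.787 = 18.101, so |A_typical| ~ 2^18.101 = 2.812e+05

2.812e+05


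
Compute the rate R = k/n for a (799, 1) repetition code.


Rate = k/n = 1/799

1/799


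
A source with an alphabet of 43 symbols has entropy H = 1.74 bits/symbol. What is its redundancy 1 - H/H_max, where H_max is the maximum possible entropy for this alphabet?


H_max = log2(K) = log2(43) = 5.4263 bits/symbol. Redundancy = 1 - H/H_max = 1 - 1.74/5.4263 = 1 - 0.3207 = 0.6793

0.6793


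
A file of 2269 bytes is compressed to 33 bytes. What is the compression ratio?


Ratio = original / compressed = 2269 / 33 = 68.7576

68.7576


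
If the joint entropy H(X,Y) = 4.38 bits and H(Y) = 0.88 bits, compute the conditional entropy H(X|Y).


H(X|Y) = H(X,Y) - H(Y) = 4.38 - 0.88 = 3.5

3.5 bits


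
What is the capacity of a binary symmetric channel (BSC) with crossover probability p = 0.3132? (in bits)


H(p) = -p*log2(p) - (1-p)*log2(1-p) = -0.3132*log2(0.3132) - 0.6868*log2(0.6868) = 0.524561 + 0.372272 = 0.8968. C = 1 - H(p) = 1 - 0.8968 = 0.1032

0.1032 bits


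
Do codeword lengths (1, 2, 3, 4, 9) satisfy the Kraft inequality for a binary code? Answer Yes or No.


Kraft sum = sum(2^(-l_i)) = 0.9395, need <= 1. Result: satisfied (a binary prefix-free code with these lengths exists)

Yes


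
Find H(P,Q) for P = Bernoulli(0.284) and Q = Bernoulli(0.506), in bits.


H(P,Q) = -p*log2(q) - (1-p)*log2(1-q). -0.284*log2(0.506) = 0.279113; -0.716*log2(0.494) = 0.728471. H(P,Q) = 0.279113 + 0.728471 = 1.0076

1.0076 bits


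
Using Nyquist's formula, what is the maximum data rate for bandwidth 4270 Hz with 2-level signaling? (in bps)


Rate = 2 * B * log2(M) = 2 * 4270 * 1.0 = 8540.0

8540.0 bps


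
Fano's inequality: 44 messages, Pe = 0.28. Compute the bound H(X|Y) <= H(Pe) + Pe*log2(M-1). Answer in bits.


H(Pe) = -Pe*log2(Pe) - (1-Pe)*log2(1-Pe) = -0.28*log2(0.28) - 0.72*log2(0.72) = 0.514220 + 0.341230 = 0.8555. Pe*log2(M-1) = 0.28*log2(43) = 1.519354. Bound = H(Pe) + Pe*log2(M-1) = 0.514220 + 0.341230 + 1.519354 = 2.3748

2.3748 bits


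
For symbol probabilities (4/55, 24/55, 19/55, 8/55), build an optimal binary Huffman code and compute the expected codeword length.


Huffman construction (repeatedly merge the two least-probable nodes; each merge adds 1 bit to every symbol beneath it): 4/55 + 8/55 = 12/55; 12/55 + 19/55 = 31/55; 24/55 + 31/55 = 1. Resulting codeword lengths (in the order the probabilities were given): (3, 1, 2, 3). L_avg = sum(p_i * l_i) = 4/55*3 + 24/55*1 + 19/55*2 + 8/55*3 = 98/55 = 1.7818

1.7818 bits


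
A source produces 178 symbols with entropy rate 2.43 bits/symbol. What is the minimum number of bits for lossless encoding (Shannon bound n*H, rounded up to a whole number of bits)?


Minimum bits >= n * H = 178 * 2.43 = 432.54, rounded up to a whole number of bits = 433

433 bits


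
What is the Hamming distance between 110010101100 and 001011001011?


Count differing positions: ^ ^ ^ . . ^ ^ . . ^ ^ ^ = 8 differences

8


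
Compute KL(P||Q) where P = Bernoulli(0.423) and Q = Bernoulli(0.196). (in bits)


KL = p*log2(p/q) + (1-p)*log2((1-p)/(1-q)) = 0.423*log2(0.423/0.196) + 0.577*log2(0.577/0.804) = 0.1933

0.1933 bits


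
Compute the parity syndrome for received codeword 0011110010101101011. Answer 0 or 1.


Syndrome = XOR of all bits = 0 XOR 0 XOR 1 XOR 1 XOR 1 XOR 1 XOR 0 XOR 0 XOR 1 XOR 0 XOR 1 XOR 0 XOR 1 XOR 1 XOR 0 XOR 1 XOR 0 XOR 1 XOR 1 = 1

1


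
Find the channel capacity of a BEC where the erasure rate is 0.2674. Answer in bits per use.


C = 1 - epsilon = 1 - 0.2674 = 0.7326

0.7326 bits


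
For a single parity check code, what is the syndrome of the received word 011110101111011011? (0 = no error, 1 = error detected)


Syndrome = XOR of all bits = 0 XOR 1 XOR 1 XOR 1 XOR 1 XOR 0 XOR 1 XOR 0 XOR 1 XOR 1 XOR 1 XOR 1 XOR 0 XOR 1 XOR 1 XOR 0 XOR 1 XOR 1 = 1

1


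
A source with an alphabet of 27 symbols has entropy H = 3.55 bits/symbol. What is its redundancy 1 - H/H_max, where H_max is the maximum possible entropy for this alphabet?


H_max = log2(K) = log2(27) = 4.7549 bits/symbol. Redundancy = 1 - H/H_max = 1 - 3.55/4.7549 = 1 - 0.7466 = 0.2534

0.2534


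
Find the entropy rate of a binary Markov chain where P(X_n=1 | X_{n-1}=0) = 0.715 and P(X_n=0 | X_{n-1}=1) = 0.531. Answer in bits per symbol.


Stationary distribution: pi_0 = p10/(p01+p10) = 0.4262, pi_1 = 0.5738. Entropy rate H' = pi_0*H(p01) + pi_1*H(p10) = 0.4262*0.8622 + 0.5738*0.9972 = 0.9397

0.9397 bits/symbol


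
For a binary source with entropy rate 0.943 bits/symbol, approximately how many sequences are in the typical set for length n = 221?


log2|A_typical| = nH = 221 * 0.943 = 208.403, so |A_typical| ~ 2^208.403 = 5.439e+62

5.439e+62


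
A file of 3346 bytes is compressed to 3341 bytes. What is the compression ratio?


Ratio = original / compressed = 3346 / 3341 = 1.0015

1.0015


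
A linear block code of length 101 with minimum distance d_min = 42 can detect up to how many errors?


Detection capability = d_min - 1 = 42 - 1 = 41

41 errors


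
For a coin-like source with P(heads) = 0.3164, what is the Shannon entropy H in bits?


H = -p*log2(p) - (1-p)*log2(1-p). -0.3164*log2(0.3164) = 0.525280; -0.6836*log2(0.6836) = 0.375143. H = 0.525280 + 0.375143 = 0.9004

0.9004 bits


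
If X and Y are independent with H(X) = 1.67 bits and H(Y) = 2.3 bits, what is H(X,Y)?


For independent variables, H(X,Y) = H(X) + H(Y) = 1.67 + 2.3 = 3.97

3.97 bits


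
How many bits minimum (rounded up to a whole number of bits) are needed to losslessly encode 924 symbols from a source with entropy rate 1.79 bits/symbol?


Minimum bits >= n * H = 924 * 1.79 = 1653.96, rounded up to a whole number of bits = 1654

1654 bits


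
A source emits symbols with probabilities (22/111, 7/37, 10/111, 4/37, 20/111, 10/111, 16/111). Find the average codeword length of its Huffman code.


Huffman construction (repeatedly merge the two least-probable nodes; each merge adds 1 bit to every symbol beneath it): 10/111 + 10/111 = 20/111; 4/37 + 16/111 = 28/111; 20/111 + 20/111 = 40/111; 7/37 + 22/111 = 43/111; 28/111 + 40/111 = 68/111; 43/111 + 68/111 = 1. Resulting codeword lengths (in the order the probabilities were given): (2, 2, 4, 3, 3, 4, 3). L_avg = sum(p_i * l_i) = 22/111*2 + 7/37*2 + 10/111*4 + 4/37*3 + 20/111*3 + 10/111*4 + 16/111*3 = 310/111 = 2.7928

2.7928 bits


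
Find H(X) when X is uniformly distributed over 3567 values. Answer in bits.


H = log2(n) = log2(3567) = 11.8005

11.8005 bits


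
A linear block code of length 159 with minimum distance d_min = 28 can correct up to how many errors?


Correction capability = floor((d-1)/2) = floor((28-1)/2) = 13

13 errors


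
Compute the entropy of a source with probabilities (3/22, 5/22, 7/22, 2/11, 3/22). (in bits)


H = -sum(p_i * log2(p_i)). Terms: -(3/22)*log2(3/22) = 0.391973; -(5/22)*log2(5/22) = 0.485796; -(7/22)*log2(7/22) = 0.525661; -(2/11)*log2(2/11) = 0.447169; -(3/22)*log2(3/22) = 0.391973. H = 0.391973 + 0.485796 + 0.525661 + 0.447169 + 0.391973 = 2.2426

2.2426 bits


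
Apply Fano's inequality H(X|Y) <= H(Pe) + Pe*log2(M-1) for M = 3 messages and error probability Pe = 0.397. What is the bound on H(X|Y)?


H(Pe) = -Pe*log2(Pe) - (1-Pe)*log2(1-Pe) = -0.397*log2(0.397) - 0.603*log2(0.603) = 0.529117 + 0.440051 = 0.9692. Pe*log2(M-1) = 0.397*log2(2) = 0.397000. Bound = H(Pe) + Pe*log2(M-1) = 0.529117 + 0.440051 + 0.397000 = 1.3662

1.3662 bits


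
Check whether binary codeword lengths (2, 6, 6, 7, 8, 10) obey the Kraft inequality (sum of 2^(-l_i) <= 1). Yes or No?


Kraft sum = sum(2^(-l_i)) = 0.2939, need <= 1. Result: satisfied (a binary prefix-free code with these lengths exists)

Yes


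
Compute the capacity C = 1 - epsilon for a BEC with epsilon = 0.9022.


C = 1 - epsilon = 1 - 0.9022 = 0.0978

0.0978 bits


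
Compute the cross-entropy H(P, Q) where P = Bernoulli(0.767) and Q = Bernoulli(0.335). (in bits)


H(P,Q) = -p*log2(q) - (1-p)*log2(1-q). -0.767*log2(0.335) = 1.210147; -0.233*log2(0.665) = 0.137138. H(P,Q) = 1.210147 + 0.137138 = 1.3473

1.3473 bits


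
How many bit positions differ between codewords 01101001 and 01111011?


Count differing positions: . . . ^ . . ^ . = 2 differences

2


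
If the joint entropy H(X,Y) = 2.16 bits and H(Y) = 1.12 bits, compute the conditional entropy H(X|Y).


H(X|Y) = H(X,Y) - H(Y) = 2.16 - 1.12 = 1.04

1.04 bits


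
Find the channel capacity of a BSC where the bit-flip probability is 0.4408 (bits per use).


H(p) = -p*log2(p) - (1-p)*log2(1-p) = -0.4408*log2(0.4408) - 0.5592*log2(0.5592) = 0.520939 + 0.468925 = 0.9899. C = 1 - H(p) = 1 - 0.9899 = 0.0101

0.0101 bits


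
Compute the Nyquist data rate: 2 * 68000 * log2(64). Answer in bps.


Rate = 2 * B * log2(M) = 2 * 68000 * 6.0 = 816000.0

816000.0 bps


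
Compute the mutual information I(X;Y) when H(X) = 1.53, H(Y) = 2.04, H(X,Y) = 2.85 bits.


I(X;Y) = H(X) + H(Y) - H(X,Y) = 1.53 + 2.04 - 2.85 = 0.72

0.72 bits


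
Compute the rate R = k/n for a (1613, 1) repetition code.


Rate = k/n = 1/1613

1/1613


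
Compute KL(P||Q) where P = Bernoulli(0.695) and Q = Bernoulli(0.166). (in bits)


KL = p*log2(p/q) + (1-p)*log2((1-p)/(1-q)) = 0.695*log2(0.695/0.166) + 0.305*log2(0.305/0.834) = 0.9931

0.9931 bits


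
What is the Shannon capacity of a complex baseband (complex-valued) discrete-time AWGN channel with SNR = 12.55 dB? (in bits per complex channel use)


SNR_linear = 10^(12.55/10) = 17.9887; C = log2(1 + SNR_linear) = log2(1 + 17.9887) = 4.2471

4.2471 bits/channel use


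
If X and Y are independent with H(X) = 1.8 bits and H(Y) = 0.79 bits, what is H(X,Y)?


For independent variables, H(X,Y) = H(X) + H(Y) = 1.8 + 0.79 = 2.59

2.59 bits


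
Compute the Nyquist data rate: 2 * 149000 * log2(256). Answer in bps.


Rate = 2 * B * log2(M) = 2 * 149000 * 8.0 = 2384000.0

2384000.0 bps


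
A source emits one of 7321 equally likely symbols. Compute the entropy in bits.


H = log2(n) = log2(7321) = 12.8378

12.8378 bits


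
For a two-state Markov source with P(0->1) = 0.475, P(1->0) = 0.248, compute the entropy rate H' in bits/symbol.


Stationary distribution: pi_0 = p10/(p01+p10) = 0.343, pi_1 = 0.657. Entropy rate H' = pi_0*H(p01) + pi_1*H(p10) = 0.343*0.9982 + 0.657*0.8081 = 0.8733

0.8733 bits/symbol


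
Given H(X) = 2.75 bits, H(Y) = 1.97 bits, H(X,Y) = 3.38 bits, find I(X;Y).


I(X;Y) = H(X) + H(Y) - H(X,Y) = 2.75 + 1.97 - 3.38 = 1.34

1.34 bits


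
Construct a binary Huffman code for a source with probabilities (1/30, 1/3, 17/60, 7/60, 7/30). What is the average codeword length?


Huffman construction (repeatedly merge the two least-probable nodes; each merge adds 1 bit to every symbol beneath it): 1/30 + 7/60 = 3/20; 3/20 + 7/30 = 23/60; 17/60 + 1/3 = 37/60; 23/60 + 37/60 = 1. Resulting codeword lengths (in the order the probabilities were given): (3, 2, 2, 3, 2). L_avg = sum(p_i * l_i) = 1/30*3 + 1/3*2 + 17/60*2 + 7/60*3 + 7/30*2 = 43/20 = 2.15

2.15 bits


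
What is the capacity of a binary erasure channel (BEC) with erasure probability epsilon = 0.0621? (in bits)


C = 1 - epsilon = 1 - 0.0621 = 0.9379

0.9379 bits


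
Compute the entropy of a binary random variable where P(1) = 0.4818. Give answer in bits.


H = -p*log2(p) - (1-p)*log2(1-p). -0.4818*log2(0.4818) = 0.507573; -0.5182*log2(0.5182) = 0.491471. H = 0.507573 + 0.491471 = 0.999

0.999 bits


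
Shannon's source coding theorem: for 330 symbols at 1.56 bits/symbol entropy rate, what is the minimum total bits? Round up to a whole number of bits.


Minimum bits >= n * H = 330 * 1.56 = 514.8, rounded up to a whole number of bits = 515

515 bits


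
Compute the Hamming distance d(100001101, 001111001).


Count differing positions: ^ . ^ ^ ^ . ^ . . = 5 differences

5


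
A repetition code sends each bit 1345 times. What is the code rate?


Rate = k/n = 1/1345

1/1345


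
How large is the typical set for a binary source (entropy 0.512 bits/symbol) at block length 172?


log2|A_typical| = nH = 172 * 0.512 = 88.064, so |A_typical| ~ 2^88.064 = 3.235e+26

3.235e+26


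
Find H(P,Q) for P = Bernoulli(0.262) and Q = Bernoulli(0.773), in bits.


H(P,Q) = -p*log2(q) - (1-p)*log2(1-q). -0.262*log2(0.773) = 0.097322; -0.738*log2(0.227) = 1.578756. H(P,Q) = 0.097322 + 1.578756 = 1.6761

1.6761 bits


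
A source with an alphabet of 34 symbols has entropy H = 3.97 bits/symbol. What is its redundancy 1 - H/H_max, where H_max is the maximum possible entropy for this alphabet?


H_max = log2(K) = log2(34) = 5.0875 bits/symbol. Redundancy = 1 - H/H_max = 1 - 3.97/5.0875 = 1 - 0.7803 = 0.2197

0.2197


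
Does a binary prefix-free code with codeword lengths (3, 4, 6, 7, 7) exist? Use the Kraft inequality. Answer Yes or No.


Kraft sum = sum(2^(-l_i)) = 0.2188, need <= 1. Result: satisfied (a binary prefix-free code with these lengths exists)

Yes


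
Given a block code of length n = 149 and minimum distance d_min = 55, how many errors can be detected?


Detection capability = d_min - 1 = 55 - 1 = 54

54 errors


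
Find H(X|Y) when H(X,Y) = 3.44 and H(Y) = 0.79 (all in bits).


H(X|Y) = H(X,Y) - H(Y) = 3.44 - 0.79 = 2.65

2.65 bits


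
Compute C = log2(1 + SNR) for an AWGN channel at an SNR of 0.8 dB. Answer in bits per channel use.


SNR_linear = 10^(0.8/10) = 1.2023; C = log2(1 + SNR_linear) = log2(1 + 1.2023) = 1.139

1.139 bits/channel use


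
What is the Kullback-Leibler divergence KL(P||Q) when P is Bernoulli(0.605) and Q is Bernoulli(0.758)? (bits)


KL = p*log2(p/q) + (1-p)*log2((1-p)/(1-q)) = 0.605*log2(0.605/0.758) + 0.395*log2(0.395/0.242) = 0.0824

0.0824 bits


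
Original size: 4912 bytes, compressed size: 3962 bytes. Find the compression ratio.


Ratio = original / compressed = 4912 / 3962 = 1.2398

1.2398


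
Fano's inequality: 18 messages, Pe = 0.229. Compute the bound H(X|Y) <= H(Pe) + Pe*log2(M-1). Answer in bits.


H(Pe) = -Pe*log2(Pe) - (1-Pe)*log2(1-Pe) = -0.229*log2(0.229) - 0.771*log2(0.771) = 0.486987 + 0.289277 = 0.7763. Pe*log2(M-1) = 0.229*log2(17) = 0.936029. Bound = H(Pe) + Pe*log2(M-1) = 0.486987 + 0.289277 + 0.936029 = 1.7123

1.7123 bits


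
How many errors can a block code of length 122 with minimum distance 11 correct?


Correction capability = floor((d-1)/2) = floor((11-1)/2) = 5

5 errors


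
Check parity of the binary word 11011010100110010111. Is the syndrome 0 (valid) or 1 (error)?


Syndrome = XOR of all bits = 1 XOR 1 XOR 0 XOR 1 XOR 1 XOR 0 XOR 1 XOR 0 XOR 1 XOR 0 XOR 0 XOR 1 XOR 1 XOR 0 XOR 0 XOR 1 XOR 0 XOR 1 XOR 1 XOR 1 = 0

0


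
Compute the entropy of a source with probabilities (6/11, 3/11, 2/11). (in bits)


H = -sum(p_i * log2(p_i)). Terms: -(6/11)*log2(6/11) = 0.476983; -(3/11)*log2(3/11) = 0.511219; -(2/11)*log2(2/11) = 0.447169. H = 0.476983 + 0.511219 + 0.447169 = 1.4354

1.4354 bits


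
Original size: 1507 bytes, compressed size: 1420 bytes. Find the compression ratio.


Ratio = original / compressed = 1507 / 1420 = 1.0613

1.0613


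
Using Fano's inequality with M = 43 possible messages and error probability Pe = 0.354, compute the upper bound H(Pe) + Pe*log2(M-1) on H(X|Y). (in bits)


H(Pe) = -Pe*log2(Pe) - (1-Pe)*log2(1-Pe) = -0.354*log2(0.354) - 0.646*log2(0.646) = 0.530355 + 0.407234 = 0.9376. Pe*log2(M-1) = 0.354*log2(42) = 1.908880. Bound = H(Pe) + Pe*log2(M-1) = 0.530355 + 0.407234 + 1.908880 = 2.8465

2.8465 bits


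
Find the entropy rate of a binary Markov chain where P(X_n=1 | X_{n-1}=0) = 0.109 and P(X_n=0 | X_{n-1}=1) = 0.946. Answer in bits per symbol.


Stationary distribution: pi_0 = p10/(p01+p10) = 0.8967, pi_1 = 0.1033. Entropy rate H' = pi_0*H(p01) + pi_1*H(p10) = 0.8967*0.4969 + 0.1033*0.3032 = 0.4769

0.4769 bits/symbol


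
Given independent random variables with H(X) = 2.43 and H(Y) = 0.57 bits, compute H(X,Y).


For independent variables, H(X,Y) = H(X) + H(Y) = 2.43 + 0.57 = 3.0

3.0 bits


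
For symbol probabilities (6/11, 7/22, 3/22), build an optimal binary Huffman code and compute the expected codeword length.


Huffman construction (repeatedly merge the two least-probable nodes; each merge adds 1 bit to every symbol beneath it): 3/22 + 7/22 = 5/11; 5/11 + 6/11 = 1. Resulting codeword lengths (in the order the probabilities were given): (1, 2, 2). L_avg = sum(p_i * l_i) = 6/11*1 + 7/22*2 + 3/22*2 = 16/11 = 1.4545

1.4545 bits


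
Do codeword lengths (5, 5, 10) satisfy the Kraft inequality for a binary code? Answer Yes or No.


Kraft sum = sum(2^(-l_i)) = 0.0635, need <= 1. Result: satisfied (a binary prefix-free code with these lengths exists)

Yes


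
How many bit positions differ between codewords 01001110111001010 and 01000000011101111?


Count differing positions: . . . . ^ ^ ^ . ^ . . ^ . . ^ . ^ = 7 differences

7


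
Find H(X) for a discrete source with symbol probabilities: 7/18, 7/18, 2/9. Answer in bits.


H = -sum(p_i * log2(p_i)). Terms: -(7/18)*log2(7/18) = 0.529888; -(7/18)*log2(7/18) = 0.529888; -(2/9)*log2(2/9) = 0.482206. H = 0.529888 + 0.529888 + 0.482206 = 1.542

1.542 bits


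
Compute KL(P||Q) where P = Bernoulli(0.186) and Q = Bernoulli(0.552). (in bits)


KL = p*log2(p/q) + (1-p)*log2((1-p)/(1-q)) = 0.186*log2(0.186/0.552) + 0.814*log2(0.814/0.448) = 0.4094

0.4094 bits


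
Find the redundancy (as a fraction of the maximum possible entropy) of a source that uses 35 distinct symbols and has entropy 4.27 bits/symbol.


H_max = log2(K) = log2(35) = 5.1293 bits/symbol. Redundancy = 1 - H/H_max = 1 - 4.27/5.1293 = 1 - 0.8325 = 0.1675

0.1675


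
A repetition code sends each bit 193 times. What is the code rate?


Rate = k/n = 1/193

1/193


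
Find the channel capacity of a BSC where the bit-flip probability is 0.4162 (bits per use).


H(p) = -p*log2(p) - (1-p)*log2(1-p) = -0.4162*log2(0.4162) - 0.5838*log2(0.5838) = 0.526348 + 0.453294 = 0.9796. C = 1 - H(p) = 1 - 0.9796 = 0.0204

0.0204 bits


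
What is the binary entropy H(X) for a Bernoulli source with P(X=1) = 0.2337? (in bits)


H = -p*log2(p) - (1-p)*log2(1-p). -0.2337*log2(0.2337) = 0.490132; -0.7663*log2(0.7663) = 0.294274. H = 0.490132 + 0.294274 = 0.7844

0.7844 bits


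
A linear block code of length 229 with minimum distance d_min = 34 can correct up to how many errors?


Correction capability = floor((d-1)/2) = floor((34-1)/2) = 16

16 errors


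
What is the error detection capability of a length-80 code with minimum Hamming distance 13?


Detection capability = d_min - 1 = 13 - 1 = 12

12 errors


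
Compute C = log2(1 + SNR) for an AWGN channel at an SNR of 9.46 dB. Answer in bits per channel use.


SNR_linear = 10^(9.46/10) = 8.8308; C = log2(1 + SNR_linear) = log2(1 + 8.8308) = 3.2973

3.2973 bits/channel use


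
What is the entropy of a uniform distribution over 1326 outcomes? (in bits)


H = log2(n) = log2(1326) = 10.3729

10.3729 bits


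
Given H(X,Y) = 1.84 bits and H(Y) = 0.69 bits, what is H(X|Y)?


H(X|Y) = H(X,Y) - H(Y) = 1.84 - 0.69 = 1.15

1.15 bits


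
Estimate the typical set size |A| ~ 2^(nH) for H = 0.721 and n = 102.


log2|A_typical| = nH = 102 * 0.721 = 73.542, so |A_typical| ~ 2^73.542 = 1.375e+22

1.375e+22


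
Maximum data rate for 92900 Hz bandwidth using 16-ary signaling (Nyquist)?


Rate = 2 * B * log2(M) = 2 * 92900 * 4.0 = 743200.0

743200.0 bps


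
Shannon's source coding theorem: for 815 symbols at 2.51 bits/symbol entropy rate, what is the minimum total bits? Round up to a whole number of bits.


Minimum bits >= n * H = 815 * 2.51 = 2045.65, rounded up to a whole number of bits = 2046

2046 bits


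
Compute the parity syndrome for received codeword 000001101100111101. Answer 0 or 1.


Syndrome = XOR of all bits = 0 XOR 0 XOR 0 XOR 0 XOR 0 XOR 1 XOR 1 XOR 0 XOR 1 XOR 1 XOR 0 XOR 0 XOR 1 XOR 1 XOR 1 XOR 1 XOR 0 XOR 1 = 1

1


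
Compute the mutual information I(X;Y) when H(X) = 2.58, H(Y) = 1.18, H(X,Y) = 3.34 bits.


I(X;Y) = H(X) + H(Y) - H(X,Y) = 2.58 + 1.18 - 3.34 = 0.42

0.42 bits


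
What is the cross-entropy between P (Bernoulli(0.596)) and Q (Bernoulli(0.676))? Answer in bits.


H(P,Q) = -p*log2(q) - (1-p)*log2(1-q). -0.596*log2(0.676) = 0.336683; -0.404*log2(0.324) = 0.656877. H(P,Q) = 0.336683 + 0.656877 = 0.9936

0.9936 bits


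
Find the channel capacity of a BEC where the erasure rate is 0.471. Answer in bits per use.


C = 1 - epsilon = 1 - 0.471 = 0.529

0.529 bits


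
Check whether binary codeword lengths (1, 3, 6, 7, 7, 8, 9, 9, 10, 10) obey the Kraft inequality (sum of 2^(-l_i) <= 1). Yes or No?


Kraft sum = sum(2^(-l_i)) = 0.666, need <= 1. Result: satisfied (a binary prefix-free code with these lengths exists)

Yes


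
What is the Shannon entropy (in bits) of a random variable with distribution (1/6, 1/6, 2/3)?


H = -sum(p_i * log2(p_i)). Terms: -(1/6)*log2(1/6) = 0.430827; -(1/6)*log2(1/6) = 0.430827; -(2/3)*log2(2/3) = 0.389975. H = 0.430827 + 0.430827 + 0.389975 = 1.2516

1.2516 bits


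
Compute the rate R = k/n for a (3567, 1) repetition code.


Rate = k/n = 1/3567

1/3567


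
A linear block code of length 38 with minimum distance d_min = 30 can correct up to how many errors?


Correction capability = floor((d-1)/2) = floor((30-1)/2) = 14

14 errors


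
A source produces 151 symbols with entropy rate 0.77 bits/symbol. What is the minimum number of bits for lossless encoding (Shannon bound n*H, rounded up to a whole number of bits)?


Minimum bits >= n * H = 151 * 0.77 = 116.27, rounded up to a whole number of bits = 117

117 bits


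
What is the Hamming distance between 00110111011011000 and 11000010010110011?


Count differing positions: ^ ^ ^ ^ . ^ . ^ . . ^ ^ . ^ . ^ ^ = 11 differences

11


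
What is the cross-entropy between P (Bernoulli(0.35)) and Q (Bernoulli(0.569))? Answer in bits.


H(P,Q) = -p*log2(q) - (1-p)*log2(1-q). -0.35*log2(0.569) = 0.284725; -0.65*log2(0.431) = 0.789256. H(P,Q) = 0.284725 + 0.789256 = 1.074

1.074 bits


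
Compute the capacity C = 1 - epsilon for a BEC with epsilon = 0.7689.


C = 1 - epsilon = 1 - 0.7689 = 0.2311

0.2311 bits


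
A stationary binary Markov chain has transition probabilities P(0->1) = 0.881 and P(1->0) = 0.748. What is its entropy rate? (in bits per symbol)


Stationary distribution: pi_0 = p10/(p01+p10) = 0.4592, pi_1 = 0.5408. Entropy rate H' = pi_0*H(p01) + pi_1*H(p10) = 0.4592*0.5265 + 0.5408*0.8144 = 0.6822

0.6822 bits/symbol


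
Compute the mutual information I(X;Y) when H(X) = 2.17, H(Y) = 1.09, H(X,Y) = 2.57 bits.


I(X;Y) = H(X) + H(Y) - H(X,Y) = 2.17 + 1.09 - 2.57 = 0.69

0.69 bits


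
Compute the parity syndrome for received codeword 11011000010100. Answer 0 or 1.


Syndrome = XOR of all bits = 1 XOR 1 XOR 0 XOR 1 XOR 1 XOR 0 XOR 0 XOR 0 XOR 0 XOR 1 XOR 0 XOR 1 XOR 0 XOR 0 = 0

0


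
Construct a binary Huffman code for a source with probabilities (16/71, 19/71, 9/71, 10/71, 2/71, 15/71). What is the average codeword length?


Huffman construction (repeatedly merge the two least-probable nodes; each merge adds 1 bit to every symbol beneath it): 2/71 + 9/71 = 11/71; 10/71 + 11/71 = 21/71; 15/71 + 16/71 = 31/71; 19/71 + 21/71 = 40/71; 31/71 + 40/71 = 1. Resulting codeword lengths (in the order the probabilities were given): (2, 2, 4, 3, 4, 2). L_avg = sum(p_i * l_i) = 16/71*2 + 19/71*2 + 9/71*4 + 10/71*3 + 2/71*4 + 15/71*2 = 174/71 = 2.4507

2.4507 bits


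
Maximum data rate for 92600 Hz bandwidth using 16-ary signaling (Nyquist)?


Rate = 2 * B * log2(M) = 2 * 92600 * 4.0 = 740800.0

740800.0 bps


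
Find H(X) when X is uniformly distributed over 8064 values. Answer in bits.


H = log2(n) = log2(8064) = 12.9773

12.9773 bits


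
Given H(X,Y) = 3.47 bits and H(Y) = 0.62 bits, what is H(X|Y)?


H(X|Y) = H(X,Y) - H(Y) = 3.47 - 0.62 = 2.85

2.85 bits


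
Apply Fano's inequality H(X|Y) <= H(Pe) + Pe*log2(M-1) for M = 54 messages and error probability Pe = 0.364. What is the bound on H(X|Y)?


H(Pe) = -Pe*log2(Pe) - (1-Pe)*log2(1-Pe) = -0.364*log2(0.364) - 0.636*log2(0.636) = 0.530708 + 0.415245 = 0.946. Pe*log2(M-1) = 0.364*log2(53) = 2.084963. Bound = H(Pe) + Pe*log2(M-1) = 0.530708 + 0.415245 + 2.084963 = 3.0309

3.0309 bits


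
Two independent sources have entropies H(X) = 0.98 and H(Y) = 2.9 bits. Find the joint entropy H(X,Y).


For independent variables, H(X,Y) = H(X) + H(Y) = 0.98 + 2.9 = 3.88

3.88 bits


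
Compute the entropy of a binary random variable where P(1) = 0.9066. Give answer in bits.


H = -p*log2(p) - (1-p)*log2(1-p). -0.9066*log2(0.9066) = 0.128249; -0.0934*log2(0.0934) = 0.319469. H = 0.128249 + 0.319469 = 0.4477

0.4477 bits


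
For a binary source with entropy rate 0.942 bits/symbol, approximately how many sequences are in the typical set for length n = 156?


log2|A_typical| = nH = 156 * 0.942 = 146.952, so |A_typical| ~ 2^146.952 = 1.726e+44

1.726e+44


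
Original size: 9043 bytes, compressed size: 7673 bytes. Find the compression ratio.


Ratio = original / compressed = 9043 / 7673 = 1.1785

1.1785


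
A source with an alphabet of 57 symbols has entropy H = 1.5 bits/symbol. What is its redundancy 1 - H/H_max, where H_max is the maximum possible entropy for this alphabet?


H_max = log2(K) = log2(57) = 5.8329 bits/symbol. Redundancy = 1 - H/H_max = 1 - 1.5/5.8329 = 1 - 0.2572 = 0.7428

0.7428


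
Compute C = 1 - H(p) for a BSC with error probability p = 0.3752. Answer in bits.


H(p) = -p*log2(p) - (1-p)*log2(1-p) = -0.3752*log2(0.3752) - 0.6248*log2(0.6248) = 0.530633 + 0.423948 = 0.9546. C = 1 - H(p) = 1 - 0.9546 = 0.0454

0.0454 bits


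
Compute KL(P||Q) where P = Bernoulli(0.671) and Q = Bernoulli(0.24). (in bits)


KL = p*log2(p/q) + (1-p)*log2((1-p)/(1-q)) = 0.671*log2(0.671/0.24) + 0.329*log2(0.329/0.76) = 0.5979

0.5979 bits


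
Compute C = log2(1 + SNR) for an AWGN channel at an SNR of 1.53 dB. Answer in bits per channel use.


SNR_linear = 10^(1.53/10) = 1.4223; C = log2(1 + SNR_linear) = log2(1 + 1.4223) = 1.2764

1.2764 bits/channel use


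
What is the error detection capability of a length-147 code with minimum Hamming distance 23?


Detection capability = d_min - 1 = 23 - 1 = 22

22 errors


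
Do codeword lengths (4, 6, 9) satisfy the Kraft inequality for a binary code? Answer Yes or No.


Kraft sum = sum(2^(-l_i)) = 0.0801, need <= 1. Result: satisfied (a binary prefix-free code with these lengths exists)

Yes


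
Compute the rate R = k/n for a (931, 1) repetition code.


Rate = k/n = 1/931

1/931


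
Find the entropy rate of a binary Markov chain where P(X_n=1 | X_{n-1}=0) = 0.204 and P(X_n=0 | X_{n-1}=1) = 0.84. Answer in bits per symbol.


Stationary distribution: pi_0 = p10/(p01+p10) = 0.8046, pi_1 = 0.1954. Entropy rate H' = pi_0*H(p01) + pi_1*H(p10) = 0.8046*0.7299 + 0.1954*0.6343 = 0.7112

0.7112 bits/symbol


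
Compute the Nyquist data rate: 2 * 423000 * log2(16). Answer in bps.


Rate = 2 * B * log2(M) = 2 * 423000 * 4.0 = 3384000.0

3384000.0 bps


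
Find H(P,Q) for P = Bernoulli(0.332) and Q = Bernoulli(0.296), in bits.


H(P,Q) = -p*log2(q) - (1-p)*log2(1-q). -0.332*log2(0.296) = 0.583102; -0.668*log2(0.704) = 0.338244. H(P,Q) = 0.583102 + 0.338244 = 0.9213

0.9213 bits


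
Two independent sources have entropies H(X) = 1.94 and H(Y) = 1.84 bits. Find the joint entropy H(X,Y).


For independent variables, H(X,Y) = H(X) + H(Y) = 1.94 + 1.84 = 3.78

3.78 bits


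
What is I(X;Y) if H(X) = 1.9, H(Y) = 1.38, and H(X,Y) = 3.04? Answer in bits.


I(X;Y) = H(X) + H(Y) - H(X,Y) = 1.9 + 1.38 - 3.04 = 0.24

0.24 bits


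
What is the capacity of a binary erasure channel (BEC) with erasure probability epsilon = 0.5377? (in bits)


C = 1 - epsilon = 1 - 0.5377 = 0.4623

0.4623 bits


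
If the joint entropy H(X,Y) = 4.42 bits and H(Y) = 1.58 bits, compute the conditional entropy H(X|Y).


H(X|Y) = H(X,Y) - H(Y) = 4.42 - 1.58 = 2.84

2.84 bits


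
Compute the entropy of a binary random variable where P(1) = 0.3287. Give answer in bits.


H = -p*log2(p) - (1-p)*log2(1-p). -0.3287*log2(0.3287) = 0.527615; -0.6713*log2(0.6713) = 0.385978. H = 0.527615 + 0.385978 = 0.9136

0.9136 bits


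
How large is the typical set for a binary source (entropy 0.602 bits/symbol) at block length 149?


log2|A_typical| = nH = 149 * 0.602 = 89.698, so |A_typical| ~ 2^89.698 = 1.004e+27

1.004e+27


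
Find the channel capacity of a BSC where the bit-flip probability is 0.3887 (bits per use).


H(p) = -p*log2(p) - (1-p)*log2(1-p) = -0.3887*log2(0.3887) - 0.6113*log2(0.6113) = 0.529903 + 0.434052 = 0.964. C = 1 - H(p) = 1 - 0.964 = 0.036

0.036 bits


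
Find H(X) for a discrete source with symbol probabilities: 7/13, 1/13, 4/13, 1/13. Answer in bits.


H = -sum(p_i * log2(p_i)). Terms: -(7/13)*log2(7/13) = 0.480892; -(1/13)*log2(1/13) = 0.284649; -(4/13)*log2(4/13) = 0.523212; -(1/13)*log2(1/13) = 0.284649. H = 0.480892 + 0.284649 + 0.523212 + 0.284649 = 1.5734

1.5734 bits


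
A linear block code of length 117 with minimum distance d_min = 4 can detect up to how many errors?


Detection capability = d_min - 1 = 4 - 1 = 3

3 errors


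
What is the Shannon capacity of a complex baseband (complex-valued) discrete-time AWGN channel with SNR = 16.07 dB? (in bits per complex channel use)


SNR_linear = 10^(16.07/10) = 40.4576; C = log2(1 + SNR_linear) = log2(1 + 40.4576) = 5.3736

5.3736 bits/channel use


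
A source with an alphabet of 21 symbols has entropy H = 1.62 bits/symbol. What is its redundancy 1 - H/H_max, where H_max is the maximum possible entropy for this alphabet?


H_max = log2(K) = log2(21) = 4.3923 bits/symbol. Redundancy = 1 - H/H_max = 1 - 1.62/4.3923 = 1 - 0.3688 = 0.6312

0.6312


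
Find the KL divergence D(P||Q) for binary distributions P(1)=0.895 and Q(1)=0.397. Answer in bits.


KL = p*log2(p/q) + (1-p)*log2((1-p)/(1-q)) = 0.895*log2(0.895/0.397) + 0.105*log2(0.105/0.603) = 0.7848

0.7848 bits


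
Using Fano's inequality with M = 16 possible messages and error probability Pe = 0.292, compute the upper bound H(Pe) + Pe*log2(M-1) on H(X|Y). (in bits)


H(Pe) = -Pe*log2(Pe) - (1-Pe)*log2(1-Pe) = -0.292*log2(0.292) - 0.708*log2(0.708) = 0.518580 + 0.352711 = 0.8713. Pe*log2(M-1) = 0.292*log2(15) = 1.140812. Bound = H(Pe) + Pe*log2(M-1) = 0.518580 + 0.352711 + 1.140812 = 2.0121

2.0121 bits


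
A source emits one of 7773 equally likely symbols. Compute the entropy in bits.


H = log2(n) = log2(7773) = 12.9243

12.9243 bits


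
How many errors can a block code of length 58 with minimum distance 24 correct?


Correction capability = floor((d-1)/2) = floor((24-1)/2) = 11

11 errors


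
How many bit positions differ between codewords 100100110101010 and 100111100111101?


Count differing positions: . . . . ^ ^ . ^ . . ^ . ^ ^ ^ = 7 differences

7


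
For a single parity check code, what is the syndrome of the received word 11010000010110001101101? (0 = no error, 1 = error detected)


Syndrome = XOR of all bits = 1 XOR 1 XOR 0 XOR 1 XOR 0 XOR 0 XOR 0 XOR 0 XOR 0 XOR 1 XOR 0 XOR 1 XOR 1 XOR 0 XOR 0 XOR 0 XOR 1 XOR 1 XOR 0 XOR 1 XOR 1 XOR 0 XOR 1 = 1

1


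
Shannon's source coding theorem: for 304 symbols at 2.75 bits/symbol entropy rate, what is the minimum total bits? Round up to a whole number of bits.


Minimum bits >= n * H = 304 * 2.75 = 836.0, rounded up to a whole number of bits = 836

836 bits


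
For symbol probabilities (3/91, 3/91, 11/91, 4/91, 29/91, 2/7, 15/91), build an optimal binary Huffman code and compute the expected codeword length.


Huffman construction (repeatedly merge the two least-probable nodes; each merge adds 1 bit to every symbol beneath it): 3/91 + 3/91 = 6/91; 4/91 + 6/91 = 10/91; 10/91 + 11/91 = 3/13; 15/91 + 3/13 = 36/91; 2/7 + 29/91 = 55/91; 36/91 + 55/91 = 1. Resulting codeword lengths (in the order the probabilities were given): (5, 5, 3, 4, 2, 2, 2). L_avg = sum(p_i * l_i) = 3/91*5 + 3/91*5 + 11/91*3 + 4/91*4 + 29/91*2 + 2/7*2 + 15/91*2 = 219/91 = 2.4066

2.4066 bits
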